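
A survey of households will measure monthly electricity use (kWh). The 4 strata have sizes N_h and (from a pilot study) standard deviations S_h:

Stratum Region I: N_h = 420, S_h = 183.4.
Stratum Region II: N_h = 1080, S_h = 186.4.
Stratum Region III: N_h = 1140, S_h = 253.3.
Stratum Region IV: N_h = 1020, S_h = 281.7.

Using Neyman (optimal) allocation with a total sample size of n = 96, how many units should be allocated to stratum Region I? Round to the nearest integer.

Neyman allocation: n_h = n · N_h S_h / Σ N_i S_i, with n = 96.
  stratum Region I: N_h·S_h = 420·183.4 = 77028.00
  stratum Region II: N_h·S_h = 1080·186.4 = 201312.00
  stratum Region III: N_h·S_h = 1140·253.3 = 288762.00
  stratum Region IV: N_h·S_h = 1020·281.7 = 287334.00
Σ N_h S_h = 854436.00
n for stratum Region I = 96·77028.00/854436.00 = 8.654 → 9

9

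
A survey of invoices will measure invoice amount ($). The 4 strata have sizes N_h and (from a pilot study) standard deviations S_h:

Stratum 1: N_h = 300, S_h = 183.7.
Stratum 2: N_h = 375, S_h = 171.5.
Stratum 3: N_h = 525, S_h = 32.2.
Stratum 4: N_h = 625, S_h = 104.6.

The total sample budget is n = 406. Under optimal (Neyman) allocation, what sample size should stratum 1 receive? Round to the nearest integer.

111

Neyman allocation: n_h = n · N_h S_h / Σ N_i S_i, with n = 406.
  stratum 1: N_h·S_h = 300·183.7 = 55110.00
  stratum 2: N_h·S_h = 375·171.5 = 64312.50
  stratum 3: N_h·S_h = 525·32.2 = 16905.00
  stratum 4: N_h·S_h = 625·104.6 = 65375.00
Σ N_h S_h = 201702.50
n for stratum 1 = 406·55110.00/201702.50 = 110.929 → 111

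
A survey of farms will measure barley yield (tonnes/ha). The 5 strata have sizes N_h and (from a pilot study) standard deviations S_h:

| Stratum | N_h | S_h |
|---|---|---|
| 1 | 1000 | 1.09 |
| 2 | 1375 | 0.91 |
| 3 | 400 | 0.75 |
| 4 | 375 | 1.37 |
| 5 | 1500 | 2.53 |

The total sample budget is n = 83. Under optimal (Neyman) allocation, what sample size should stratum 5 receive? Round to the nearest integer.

Neyman allocation: n_h = n · N_h S_h / Σ N_i S_i, with n = 83.
  stratum 1: N_h·S_h = 1000·1.09 = 1090.00
  stratum 2: N_h·S_h = 1375·0.91 = 1251.25
  stratum 3: N_h·S_h = 400·0.75 = 300.00
  stratum 4: N_h·S_h = 375·1.37 = 513.75
  stratum 5: N_h·S_h = 1500·2.53 = 3795.00
Σ N_h S_h = 6950.00
n for stratum 5 = 83·3795.00/6950.00 = 45.322 → 45

45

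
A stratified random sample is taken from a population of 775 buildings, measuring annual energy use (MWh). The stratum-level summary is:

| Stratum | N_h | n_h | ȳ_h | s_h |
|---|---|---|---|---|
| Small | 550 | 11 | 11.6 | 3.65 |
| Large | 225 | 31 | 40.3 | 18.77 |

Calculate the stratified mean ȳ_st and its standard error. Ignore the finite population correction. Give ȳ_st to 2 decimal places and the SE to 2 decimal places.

ȳ_st = Σ W_h ȳ_h = (550·11.6 + 225·40.3)/775 = 19.93226
V̂(ȳ_st) = Σ W_h² s_h²/n_h, with W_h = N_h/N and N = 775:
  stratum Small: (550/775)²·3.65²/11 = 0.609979
  stratum Large: (225/775)²·18.77²/31 = 0.957918
V̂(ȳ_st) = 1.5679
SE(ȳ_st) = √1.5679 = 1.25216

ȳ_st ≈ 19.93, SE ≈ 1.25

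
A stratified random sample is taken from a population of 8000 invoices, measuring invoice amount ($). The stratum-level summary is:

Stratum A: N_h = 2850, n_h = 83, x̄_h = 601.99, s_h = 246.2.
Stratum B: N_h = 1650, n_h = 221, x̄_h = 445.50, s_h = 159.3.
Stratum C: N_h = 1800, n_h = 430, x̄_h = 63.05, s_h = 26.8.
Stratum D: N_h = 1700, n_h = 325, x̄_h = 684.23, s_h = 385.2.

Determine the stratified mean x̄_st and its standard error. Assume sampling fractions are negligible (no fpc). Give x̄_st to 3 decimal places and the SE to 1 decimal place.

x̄_st ≈ 465.928, SE ≈ 10.9

x̄_st = Σ W_h x̄_h = (2850·601.99 + 1650·445.50 + 1800·63.05 + 1700·684.23)/8000 = 465.92844
V̂(x̄_st) = Σ W_h² s_h²/n_h, with W_h = N_h/N and N = 8000:
  stratum A: (2850/8000)²·246.2²/83 = 92.6846
  stratum B: (1650/8000)²·159.3²/221 = 4.88458
  stratum C: (1800/8000)²·26.8²/430 = 0.0845602
  stratum D: (1700/8000)²·385.2²/325 = 20.6161
V̂(x̄_st) = 118.27
SE(x̄_st) = √118.27 = 10.8752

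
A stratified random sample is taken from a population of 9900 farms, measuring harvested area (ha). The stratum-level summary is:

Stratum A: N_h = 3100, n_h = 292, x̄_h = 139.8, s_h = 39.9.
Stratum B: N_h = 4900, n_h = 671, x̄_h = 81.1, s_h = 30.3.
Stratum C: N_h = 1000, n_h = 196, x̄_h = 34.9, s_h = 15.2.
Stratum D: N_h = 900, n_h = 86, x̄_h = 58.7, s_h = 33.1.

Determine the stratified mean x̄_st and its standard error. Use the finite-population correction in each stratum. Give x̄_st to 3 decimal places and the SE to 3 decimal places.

x̄_st ≈ 92.778, SE ≈ 0.937

x̄_st = Σ W_h x̄_h = (3100·139.8 + 4900·81.1 + 1000·34.9 + 900·58.7)/9900 = 92.77778
V̂(x̄_st) = Σ W_h² (1 − n_h/N_h) s_h²/n_h, with W_h = N_h/N and N = 9900:
  stratum A: (3100/9900)²·(1 − 292/3100)·39.9²/292 = 0.48423
  stratum B: (4900/9900)²·(1 − 671/4900)·30.3²/671 = 0.289285
  stratum C: (1000/9900)²·(1 − 196/1000)·15.2²/196 = 0.00966978
  stratum D: (900/9900)²·(1 − 86/900)·33.1²/86 = 0.0952257
V̂(x̄_st) = 0.87841
SE(x̄_st) = √0.87841 = 0.937235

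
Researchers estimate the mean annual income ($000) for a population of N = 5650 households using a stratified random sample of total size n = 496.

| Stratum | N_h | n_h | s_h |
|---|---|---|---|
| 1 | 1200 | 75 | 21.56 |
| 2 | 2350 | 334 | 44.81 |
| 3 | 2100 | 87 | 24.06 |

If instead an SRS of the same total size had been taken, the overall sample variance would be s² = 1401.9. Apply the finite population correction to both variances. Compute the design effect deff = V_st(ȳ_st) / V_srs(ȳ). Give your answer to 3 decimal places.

V̂(ȳ_st) = Σ W_h² (1 − n_h/N_h) s_h²/n_h, with W_h = N_h/N and N = 5650:
  stratum 1: (1200/5650)²·(1 − 75/1200)·21.56²/75 = 0.262104
  stratum 2: (2350/5650)²·(1 − 334/2350)·44.81²/334 = 0.892206
  stratum 3: (2100/5650)²·(1 − 87/2100)·24.06²/87 = 0.881126
V_st = 2.03544
V_srs = (1 − 496/5650)·1401.9/496 = 2.57829
deff = V_st / V_srs = 2.03544/2.57829 = 0.7895

deff ≈ 0.789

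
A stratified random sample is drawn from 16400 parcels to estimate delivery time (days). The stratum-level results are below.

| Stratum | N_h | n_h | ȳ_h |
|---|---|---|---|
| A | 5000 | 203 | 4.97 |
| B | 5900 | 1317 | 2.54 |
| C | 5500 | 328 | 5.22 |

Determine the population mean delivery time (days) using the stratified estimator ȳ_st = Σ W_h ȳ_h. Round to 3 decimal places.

ȳ_st ≈ 4.180

N = Σ N_h = 16400. Stratum weights W_h = N_h/N.
ȳ_st = (5000·4.97 + 5900·2.54 + 5500·5.22) / 16400 = 4.17963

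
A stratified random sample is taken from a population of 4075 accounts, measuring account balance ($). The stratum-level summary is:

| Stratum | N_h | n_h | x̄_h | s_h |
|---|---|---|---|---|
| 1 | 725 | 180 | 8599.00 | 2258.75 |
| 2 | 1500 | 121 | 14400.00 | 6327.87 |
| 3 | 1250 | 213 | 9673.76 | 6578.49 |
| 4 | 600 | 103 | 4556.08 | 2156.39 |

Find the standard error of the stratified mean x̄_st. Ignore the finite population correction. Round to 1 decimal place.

V̂(x̄_st) = Σ W_h² s_h²/n_h, with W_h = N_h/N and N = 4075:
  stratum 1: (725/4075)²·2258.75²/180 = 897.19
  stratum 2: (1500/4075)²·6327.87²/121 = 44839.1
  stratum 3: (1250/4075)²·6578.49²/213 = 19117.8
  stratum 4: (600/4075)²·2156.39²/103 = 978.734
V̂(x̄_st) = 65832.8
SE(x̄_st) = √65832.8 = 256.579

SE(x̄_st) ≈ 256.6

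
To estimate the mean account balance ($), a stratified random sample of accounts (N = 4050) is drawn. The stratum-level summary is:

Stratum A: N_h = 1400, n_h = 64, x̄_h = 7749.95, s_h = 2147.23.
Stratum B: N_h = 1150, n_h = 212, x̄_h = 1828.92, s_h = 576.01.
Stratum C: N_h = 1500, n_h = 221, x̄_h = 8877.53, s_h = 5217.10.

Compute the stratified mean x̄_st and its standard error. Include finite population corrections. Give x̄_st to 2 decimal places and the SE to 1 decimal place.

x̄_st ≈ 6486.29, SE ≈ 150.7

x̄_st = Σ W_h x̄_h = (1400·7749.95 + 1150·1828.92 + 1500·8877.53)/4050 = 6486.29210
V̂(x̄_st) = Σ W_h² (1 − n_h/N_h) s_h²/n_h, with W_h = N_h/N and N = 4050:
  stratum A: (1400/4050)²·(1 − 64/1400)·2147.23²/64 = 8214.89
  stratum B: (1150/4050)²·(1 − 212/1150)·576.01²/212 = 102.924
  stratum C: (1500/4050)²·(1 − 221/1500)·5217.10²/221 = 14405.2
V̂(x̄_st) = 22723
SE(x̄_st) = √22723 = 150.741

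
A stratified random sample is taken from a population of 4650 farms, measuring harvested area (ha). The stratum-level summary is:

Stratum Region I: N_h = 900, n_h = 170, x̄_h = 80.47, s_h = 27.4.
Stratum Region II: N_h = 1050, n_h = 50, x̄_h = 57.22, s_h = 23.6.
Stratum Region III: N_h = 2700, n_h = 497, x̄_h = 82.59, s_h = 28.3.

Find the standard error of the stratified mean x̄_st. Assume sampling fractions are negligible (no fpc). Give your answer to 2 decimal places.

SE(x̄_st) ≈ 1.13

V̂(x̄_st) = Σ W_h² s_h²/n_h, with W_h = N_h/N and N = 4650:
  stratum Region I: (900/4650)²·27.4²/170 = 0.165436
  stratum Region II: (1050/4650)²·23.6²/50 = 0.567972
  stratum Region III: (2700/4650)²·28.3²/497 = 0.543298
V̂(x̄_st) = 1.27671
SE(x̄_st) = √1.27671 = 1.12991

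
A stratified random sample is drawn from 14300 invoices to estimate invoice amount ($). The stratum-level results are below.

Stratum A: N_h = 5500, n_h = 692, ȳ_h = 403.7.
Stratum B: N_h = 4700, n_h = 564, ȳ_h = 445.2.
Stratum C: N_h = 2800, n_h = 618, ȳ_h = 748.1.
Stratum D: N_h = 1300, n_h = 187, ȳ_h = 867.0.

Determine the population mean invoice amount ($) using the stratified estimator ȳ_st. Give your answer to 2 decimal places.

ȳ_st ≈ 526.89

N = Σ N_h = 14300. Stratum weights W_h = N_h/N.
ȳ_st = (5500·403.7 + 4700·445.2 + 2800·748.1 + 1300·867.0) / 14300 = 526.8930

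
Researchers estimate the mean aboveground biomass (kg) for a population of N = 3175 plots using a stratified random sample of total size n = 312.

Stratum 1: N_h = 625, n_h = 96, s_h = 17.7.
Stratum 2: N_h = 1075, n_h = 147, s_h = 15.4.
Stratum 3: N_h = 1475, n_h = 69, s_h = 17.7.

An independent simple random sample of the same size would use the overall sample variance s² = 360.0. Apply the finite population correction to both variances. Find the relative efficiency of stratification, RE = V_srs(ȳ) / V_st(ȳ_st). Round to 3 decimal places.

RE ≈ 0.866

V̂(ȳ_st) = Σ W_h² (1 − n_h/N_h) s_h²/n_h, with W_h = N_h/N and N = 3175:
  stratum 1: (625/3175)²·(1 − 96/625)·17.7²/96 = 0.107034
  stratum 2: (1075/3175)²·(1 − 147/1075)·15.4²/147 = 0.159659
  stratum 3: (1475/3175)²·(1 − 69/1475)·17.7²/69 = 0.934087
V_st = 1.20078
V_srs = (1 − 312/3175)·360.0/312 = 1.04046
Relative efficiency = V_srs / V_st = 1.04046/1.20078 = 0.8665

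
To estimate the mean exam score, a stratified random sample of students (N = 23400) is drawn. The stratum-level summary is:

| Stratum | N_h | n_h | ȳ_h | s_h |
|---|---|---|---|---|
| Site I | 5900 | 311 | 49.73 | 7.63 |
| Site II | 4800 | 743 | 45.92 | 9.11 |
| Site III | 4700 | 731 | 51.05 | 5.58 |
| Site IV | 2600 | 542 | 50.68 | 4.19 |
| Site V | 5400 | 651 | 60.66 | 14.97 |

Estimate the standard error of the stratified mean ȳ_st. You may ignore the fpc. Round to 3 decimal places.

V̂(ȳ_st) = Σ W_h² s_h²/n_h, with W_h = N_h/N and N = 23400:
  stratum Site I: (5900/23400)²·7.63²/311 = 0.0119004
  stratum Site II: (4800/23400)²·9.11²/743 = 0.00470001
  stratum Site III: (4700/23400)²·5.58²/731 = 0.00171836
  stratum Site IV: (2600/23400)²·4.19²/542 = 0.000399893
  stratum Site V: (5400/23400)²·14.97²/651 = 0.0183324
V̂(ȳ_st) = 0.037051
SE(ȳ_st) = √0.037051 = 0.192486

SE(ȳ_st) ≈ 0.192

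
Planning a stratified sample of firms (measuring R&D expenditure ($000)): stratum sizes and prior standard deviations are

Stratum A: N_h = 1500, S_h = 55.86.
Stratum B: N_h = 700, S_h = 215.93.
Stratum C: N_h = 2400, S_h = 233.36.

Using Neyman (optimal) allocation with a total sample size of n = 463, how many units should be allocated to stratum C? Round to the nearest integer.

326

Neyman allocation: n_h = n · N_h S_h / Σ N_i S_i, with n = 463.
  stratum A: N_h·S_h = 1500·55.86 = 83790.00
  stratum B: N_h·S_h = 700·215.93 = 151151.00
  stratum C: N_h·S_h = 2400·233.36 = 560064.00
Σ N_h S_h = 795005.00
n for stratum C = 463·560064.00/795005.00 = 326.174 → 326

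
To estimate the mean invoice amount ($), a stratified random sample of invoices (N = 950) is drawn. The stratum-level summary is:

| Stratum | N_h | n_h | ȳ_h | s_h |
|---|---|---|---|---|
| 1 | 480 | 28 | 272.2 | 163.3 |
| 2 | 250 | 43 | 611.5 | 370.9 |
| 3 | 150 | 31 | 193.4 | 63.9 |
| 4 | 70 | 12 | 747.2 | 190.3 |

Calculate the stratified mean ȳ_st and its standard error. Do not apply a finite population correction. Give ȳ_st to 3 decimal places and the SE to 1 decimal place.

ȳ_st = Σ W_h ȳ_h = (480·272.2 + 250·611.5 + 150·193.4 + 70·747.2)/950 = 384.04737
V̂(ȳ_st) = Σ W_h² s_h²/n_h, with W_h = N_h/N and N = 950:
  stratum 1: (480/950)²·163.3²/28 = 243.136
  stratum 2: (250/950)²·370.9²/43 = 221.553
  stratum 3: (150/950)²·63.9²/31 = 3.28379
  stratum 4: (70/950)²·190.3²/12 = 16.385
V̂(ȳ_st) = 484.358
SE(ȳ_st) = √484.358 = 22.0081

ȳ_st ≈ 384.047, SE ≈ 22.0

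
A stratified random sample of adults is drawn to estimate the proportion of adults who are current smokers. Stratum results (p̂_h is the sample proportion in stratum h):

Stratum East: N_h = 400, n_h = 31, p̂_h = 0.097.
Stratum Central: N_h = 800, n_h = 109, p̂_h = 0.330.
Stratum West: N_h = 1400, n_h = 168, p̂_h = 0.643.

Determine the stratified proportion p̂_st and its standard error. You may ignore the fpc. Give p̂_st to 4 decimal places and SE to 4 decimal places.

N = 2600; stratum weights W_h = N_h/N.
p̂_st = Σ W_h p̂_h = (400·0.097 + 800·0.330 + 1400·0.643)/2600 = 0.46269
V̂(p̂_st) = Σ W_h² p̂_h(1−p̂_h)/(n_h−1):
  stratum East: (400/2600)²·0.097·0.903/30 = 6.91053e-05
  stratum Central: (800/2600)²·0.330·0.670/108 = 0.00019382
  stratum West: (1400/2600)²·0.643·0.357/167 = 0.00039854
V̂(p̂_st) = 0.000661465; SE = √V̂ = 0.025719

p̂_st ≈ 0.4627, SE ≈ 0.0257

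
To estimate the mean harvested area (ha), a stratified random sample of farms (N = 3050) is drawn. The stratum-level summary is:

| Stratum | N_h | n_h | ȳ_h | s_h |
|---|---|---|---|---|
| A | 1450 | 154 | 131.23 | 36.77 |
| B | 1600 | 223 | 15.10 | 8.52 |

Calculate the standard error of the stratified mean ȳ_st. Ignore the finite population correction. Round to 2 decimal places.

SE(ȳ_st) ≈ 1.44

V̂(ȳ_st) = Σ W_h² s_h²/n_h, with W_h = N_h/N and N = 3050:
  stratum A: (1450/3050)²·36.77²/154 = 1.98428
  stratum B: (1600/3050)²·8.52²/223 = 0.0895807
V̂(ȳ_st) = 2.07386
SE(ȳ_st) = √2.07386 = 1.44009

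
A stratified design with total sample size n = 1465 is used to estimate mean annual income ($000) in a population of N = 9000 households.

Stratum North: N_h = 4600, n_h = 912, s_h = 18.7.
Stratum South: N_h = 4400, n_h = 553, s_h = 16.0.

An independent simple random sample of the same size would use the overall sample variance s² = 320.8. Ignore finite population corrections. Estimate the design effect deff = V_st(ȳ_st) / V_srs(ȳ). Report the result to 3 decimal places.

deff ≈ 0.963

V̂(ȳ_st) = Σ W_h² s_h²/n_h, with W_h = N_h/N and N = 9000:
  stratum North: (4600/9000)²·18.7²/912 = 0.100166
  stratum South: (4400/9000)²·16.0²/553 = 0.110646
V_st = 0.210812
V_srs = s²/n = 320.8/1465 = 0.218976
deff = V_st / V_srs = 0.210812/0.218976 = 0.9627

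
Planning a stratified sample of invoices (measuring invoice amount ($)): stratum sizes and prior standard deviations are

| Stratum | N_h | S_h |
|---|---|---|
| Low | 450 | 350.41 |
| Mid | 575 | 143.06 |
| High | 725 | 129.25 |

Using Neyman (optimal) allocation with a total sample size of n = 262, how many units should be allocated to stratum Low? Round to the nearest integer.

124

Neyman allocation: n_h = n · N_h S_h / Σ N_i S_i, with n = 262.
  stratum Low: N_h·S_h = 450·350.41 = 157684.50
  stratum Mid: N_h·S_h = 575·143.06 = 82259.50
  stratum High: N_h·S_h = 725·129.25 = 93706.25
Σ N_h S_h = 333650.25
n for stratum Low = 262·157684.50/333650.25 = 123.822 → 124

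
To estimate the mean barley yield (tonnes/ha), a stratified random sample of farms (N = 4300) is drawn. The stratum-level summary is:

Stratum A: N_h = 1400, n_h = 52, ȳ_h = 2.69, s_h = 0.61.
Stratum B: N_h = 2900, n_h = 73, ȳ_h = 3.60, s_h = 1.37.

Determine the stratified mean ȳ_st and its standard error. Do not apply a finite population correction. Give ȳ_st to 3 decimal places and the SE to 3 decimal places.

ȳ_st ≈ 3.304, SE ≈ 0.112

ȳ_st = Σ W_h ȳ_h = (1400·2.69 + 2900·3.60)/4300 = 3.30372
V̂(ȳ_st) = Σ W_h² s_h²/n_h, with W_h = N_h/N and N = 4300:
  stratum A: (1400/4300)²·0.61²/52 = 0.000758535
  stratum B: (2900/4300)²·1.37²/73 = 0.0116944
V̂(ȳ_st) = 0.0124529
SE(ȳ_st) = √0.0124529 = 0.111593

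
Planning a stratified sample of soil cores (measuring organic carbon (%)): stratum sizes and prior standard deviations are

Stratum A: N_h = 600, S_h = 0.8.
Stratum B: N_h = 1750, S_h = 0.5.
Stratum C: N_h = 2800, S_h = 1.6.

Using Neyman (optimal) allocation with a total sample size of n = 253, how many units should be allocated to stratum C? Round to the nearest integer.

194

Neyman allocation: n_h = n · N_h S_h / Σ N_i S_i, with n = 253.
  stratum A: N_h·S_h = 600·0.8 = 480.00
  stratum B: N_h·S_h = 1750·0.5 = 875.00
  stratum C: N_h·S_h = 2800·1.6 = 4480.00
Σ N_h S_h = 5835.00
n for stratum C = 253·4480.00/5835.00 = 194.249 → 194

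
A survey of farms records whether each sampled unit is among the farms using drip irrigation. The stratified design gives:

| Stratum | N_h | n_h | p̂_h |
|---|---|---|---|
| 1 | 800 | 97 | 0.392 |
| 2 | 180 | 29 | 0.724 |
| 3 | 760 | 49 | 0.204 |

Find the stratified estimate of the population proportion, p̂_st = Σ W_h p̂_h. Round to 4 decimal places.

N = 1740; stratum weights W_h = N_h/N.
p̂_st = Σ W_h p̂_h = (800·0.392 + 180·0.724 + 760·0.204)/1740 = 0.34423

p̂_st ≈ 0.3442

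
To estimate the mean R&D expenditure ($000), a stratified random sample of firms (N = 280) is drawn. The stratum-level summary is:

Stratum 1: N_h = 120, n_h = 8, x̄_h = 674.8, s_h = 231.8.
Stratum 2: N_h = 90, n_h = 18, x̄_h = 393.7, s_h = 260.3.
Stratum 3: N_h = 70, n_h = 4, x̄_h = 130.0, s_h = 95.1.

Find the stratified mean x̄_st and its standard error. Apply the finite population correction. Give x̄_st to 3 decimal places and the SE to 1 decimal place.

x̄_st = Σ W_h x̄_h = (120·674.8 + 90·393.7 + 70·130.0)/280 = 448.24643
V̂(x̄_st) = Σ W_h² (1 − n_h/N_h) s_h²/n_h, with W_h = N_h/N and N = 280:
  stratum 1: (120/280)²·(1 − 8/120)·231.8²/8 = 1151.38
  stratum 2: (90/280)²·(1 − 18/90)·260.3²/18 = 311.125
  stratum 3: (70/280)²·(1 − 4/70)·95.1²/4 = 133.238
V̂(x̄_st) = 1595.75
SE(x̄_st) = √1595.75 = 39.9468

x̄_st ≈ 448.246, SE ≈ 39.9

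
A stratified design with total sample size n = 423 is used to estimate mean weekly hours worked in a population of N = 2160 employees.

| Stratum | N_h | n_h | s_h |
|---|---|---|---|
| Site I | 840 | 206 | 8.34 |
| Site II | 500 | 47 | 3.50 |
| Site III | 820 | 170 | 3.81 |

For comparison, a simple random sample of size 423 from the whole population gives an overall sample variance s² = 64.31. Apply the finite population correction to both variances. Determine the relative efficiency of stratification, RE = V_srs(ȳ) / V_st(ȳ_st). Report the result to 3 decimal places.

RE ≈ 2.006

V̂(ȳ_st) = Σ W_h² (1 − n_h/N_h) s_h²/n_h, with W_h = N_h/N and N = 2160:
  stratum Site I: (840/2160)²·(1 − 206/840)·8.34²/206 = 0.0385413
  stratum Site II: (500/2160)²·(1 − 47/500)·3.50²/47 = 0.0126532
  stratum Site III: (820/2160)²·(1 − 170/820)·3.81²/170 = 0.00975485
V_st = 0.0609493
V_srs = (1 − 423/2160)·64.31/423 = 0.12226
Relative efficiency = V_srs / V_st = 0.12226/0.0609493 = 2.0059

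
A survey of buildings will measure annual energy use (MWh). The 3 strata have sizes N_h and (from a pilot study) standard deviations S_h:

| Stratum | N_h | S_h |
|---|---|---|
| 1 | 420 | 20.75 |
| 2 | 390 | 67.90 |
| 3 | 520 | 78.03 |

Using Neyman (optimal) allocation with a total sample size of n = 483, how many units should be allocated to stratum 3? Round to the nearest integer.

259

Neyman allocation: n_h = n · N_h S_h / Σ N_i S_i, with n = 483.
  stratum 1: N_h·S_h = 420·20.75 = 8715.00
  stratum 2: N_h·S_h = 390·67.90 = 26481.00
  stratum 3: N_h·S_h = 520·78.03 = 40575.60
Σ N_h S_h = 75771.60
n for stratum 3 = 483·40575.60/75771.60 = 258.646 → 259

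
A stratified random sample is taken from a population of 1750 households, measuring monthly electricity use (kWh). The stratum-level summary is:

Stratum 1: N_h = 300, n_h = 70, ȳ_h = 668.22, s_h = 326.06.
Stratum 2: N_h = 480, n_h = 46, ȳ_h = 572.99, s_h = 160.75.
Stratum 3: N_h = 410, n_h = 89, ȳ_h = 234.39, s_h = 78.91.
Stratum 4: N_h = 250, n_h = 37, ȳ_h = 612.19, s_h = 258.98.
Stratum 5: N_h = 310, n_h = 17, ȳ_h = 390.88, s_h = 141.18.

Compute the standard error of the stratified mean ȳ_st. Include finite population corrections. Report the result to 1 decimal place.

V̂(ȳ_st) = Σ W_h² (1 − n_h/N_h) s_h²/n_h, with W_h = N_h/N and N = 1750:
  stratum 1: (300/1750)²·(1 − 70/300)·326.06²/70 = 34.2192
  stratum 2: (480/1750)²·(1 − 46/480)·160.75²/46 = 38.2119
  stratum 3: (410/1750)²·(1 − 89/410)·78.91²/89 = 3.00668
  stratum 4: (250/1750)²·(1 − 37/250)·258.98²/37 = 31.5191
  stratum 5: (310/1750)²·(1 − 17/310)·141.18²/17 = 34.7737
V̂(ȳ_st) = 141.731
SE(ȳ_st) = √141.731 = 11.9051

SE(ȳ_st) ≈ 11.9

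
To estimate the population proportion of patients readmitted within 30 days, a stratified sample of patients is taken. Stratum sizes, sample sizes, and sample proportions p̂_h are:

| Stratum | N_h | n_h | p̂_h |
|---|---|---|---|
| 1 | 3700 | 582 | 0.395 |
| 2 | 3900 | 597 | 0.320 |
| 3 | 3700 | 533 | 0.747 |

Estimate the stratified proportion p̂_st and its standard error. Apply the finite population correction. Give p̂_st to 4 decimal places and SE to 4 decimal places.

N = 11300; stratum weights W_h = N_h/N.
p̂_st = Σ W_h p̂_h = (3700·0.395 + 3900·0.320 + 3700·0.747)/11300 = 0.48437
V̂(p̂_st) = Σ W_h² (1 − n_h/N_h) p̂_h(1−p̂_h)/(n_h−1):
  stratum 1: (3700/11300)²·(1 − 582/3700)·0.395·0.605/581 = 3.71618e-05
  stratum 2: (3900/11300)²·(1 − 597/3900)·0.320·0.680/596 = 3.68323e-05
  stratum 3: (3700/11300)²·(1 − 533/3700)·0.747·0.253/532 = 3.26004e-05
V̂(p̂_st) = 0.000106595; SE = √V̂ = 0.0103245

p̂_st ≈ 0.4844, SE ≈ 0.0103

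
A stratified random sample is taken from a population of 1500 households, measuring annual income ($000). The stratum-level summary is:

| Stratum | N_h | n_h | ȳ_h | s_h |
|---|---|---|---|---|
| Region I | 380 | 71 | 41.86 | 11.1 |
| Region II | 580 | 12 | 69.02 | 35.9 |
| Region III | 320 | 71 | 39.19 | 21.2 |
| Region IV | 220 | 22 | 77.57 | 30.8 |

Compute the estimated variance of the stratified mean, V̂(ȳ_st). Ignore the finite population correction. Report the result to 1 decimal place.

V̂(ȳ_st) ≈ 17.4

V̂(ȳ_st) = Σ W_h² s_h²/n_h, with W_h = N_h/N and N = 1500:
  stratum Region I: (380/1500)²·11.1²/71 = 0.111371
  stratum Region II: (580/1500)²·35.9²/12 = 16.0576
  stratum Region III: (320/1500)²·21.2²/71 = 0.288092
  stratum Region IV: (220/1500)²·30.8²/22 = 0.927559
V̂(ȳ_st) = 17.3846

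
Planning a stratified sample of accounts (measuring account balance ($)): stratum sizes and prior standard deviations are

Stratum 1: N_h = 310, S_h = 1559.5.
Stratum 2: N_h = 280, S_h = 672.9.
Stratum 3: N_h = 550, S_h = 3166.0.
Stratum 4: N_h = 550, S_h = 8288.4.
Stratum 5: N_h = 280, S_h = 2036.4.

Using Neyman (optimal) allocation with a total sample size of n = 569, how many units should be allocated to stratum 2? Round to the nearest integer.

Neyman allocation: n_h = n · N_h S_h / Σ N_i S_i, with n = 569.
  stratum 1: N_h·S_h = 310·1559.5 = 483445.00
  stratum 2: N_h·S_h = 280·672.9 = 188412.00
  stratum 3: N_h·S_h = 550·3166.0 = 1741300.00
  stratum 4: N_h·S_h = 550·8288.4 = 4558620.00
  stratum 5: N_h·S_h = 280·2036.4 = 570192.00
Σ N_h S_h = 7541969.00
n for stratum 2 = 569·188412.00/7541969.00 = 14.215 → 14

14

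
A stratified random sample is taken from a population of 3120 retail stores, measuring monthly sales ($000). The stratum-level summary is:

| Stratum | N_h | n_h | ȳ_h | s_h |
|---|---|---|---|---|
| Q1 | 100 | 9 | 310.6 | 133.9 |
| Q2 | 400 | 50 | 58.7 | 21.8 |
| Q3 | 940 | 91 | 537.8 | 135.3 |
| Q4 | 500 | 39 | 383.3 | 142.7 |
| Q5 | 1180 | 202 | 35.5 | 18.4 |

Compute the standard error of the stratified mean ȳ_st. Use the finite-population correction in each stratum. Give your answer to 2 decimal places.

V̂(ȳ_st) = Σ W_h² (1 − n_h/N_h) s_h²/n_h, with W_h = N_h/N and N = 3120:
  stratum Q1: (100/3120)²·(1 − 9/100)·133.9²/9 = 1.86231
  stratum Q2: (400/3120)²·(1 − 50/400)·21.8²/50 = 0.136698
  stratum Q3: (940/3120)²·(1 − 91/940)·135.3²/91 = 16.4923
  stratum Q4: (500/3120)²·(1 − 39/500)·142.7²/39 = 12.3636
  stratum Q5: (1180/3120)²·(1 − 202/1180)·18.4²/202 = 0.198699
V̂(ȳ_st) = 31.0536
SE(ȳ_st) = √31.0536 = 5.57257

SE(ȳ_st) ≈ 5.57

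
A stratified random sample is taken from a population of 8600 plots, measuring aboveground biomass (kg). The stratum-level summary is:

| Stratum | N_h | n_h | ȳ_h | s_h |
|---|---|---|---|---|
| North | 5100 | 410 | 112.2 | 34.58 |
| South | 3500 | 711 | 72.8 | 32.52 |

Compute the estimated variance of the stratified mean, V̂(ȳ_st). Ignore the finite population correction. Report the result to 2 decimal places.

V̂(ȳ_st) = Σ W_h² s_h²/n_h, with W_h = N_h/N and N = 8600:
  stratum North: (5100/8600)²·34.58²/410 = 1.02567
  stratum South: (3500/8600)²·32.52²/711 = 0.24636
V̂(ȳ_st) = 1.27203

V̂(ȳ_st) ≈ 1.27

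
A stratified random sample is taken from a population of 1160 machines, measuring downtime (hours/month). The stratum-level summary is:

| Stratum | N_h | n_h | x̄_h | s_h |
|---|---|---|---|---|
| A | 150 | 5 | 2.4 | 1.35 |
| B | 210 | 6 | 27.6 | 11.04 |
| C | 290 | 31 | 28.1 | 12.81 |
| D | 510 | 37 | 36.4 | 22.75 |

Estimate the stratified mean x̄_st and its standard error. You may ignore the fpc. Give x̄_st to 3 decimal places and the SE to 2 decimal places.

x̄_st ≈ 28.335, SE ≈ 1.93

x̄_st = Σ W_h x̄_h = (150·2.4 + 210·27.6 + 290·28.1 + 510·36.4)/1160 = 28.33534
V̂(x̄_st) = Σ W_h² s_h²/n_h, with W_h = N_h/N and N = 1160:
  stratum A: (150/1160)²·1.35²/5 = 0.00609486
  stratum B: (210/1160)²·11.04²/6 = 0.665747
  stratum C: (290/1160)²·12.81²/31 = 0.330839
  stratum D: (510/1160)²·22.75²/37 = 2.70387
V̂(x̄_st) = 3.70655
SE(x̄_st) = √3.70655 = 1.92524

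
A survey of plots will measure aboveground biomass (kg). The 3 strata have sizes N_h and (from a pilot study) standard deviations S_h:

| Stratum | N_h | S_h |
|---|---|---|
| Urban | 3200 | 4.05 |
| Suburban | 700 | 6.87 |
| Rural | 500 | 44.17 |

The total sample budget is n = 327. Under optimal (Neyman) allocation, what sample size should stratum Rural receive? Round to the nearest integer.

Neyman allocation: n_h = n · N_h S_h / Σ N_i S_i, with n = 327.
  stratum Urban: N_h·S_h = 3200·4.05 = 12960.00
  stratum Suburban: N_h·S_h = 700·6.87 = 4809.00
  stratum Rural: N_h·S_h = 500·44.17 = 22085.00
Σ N_h S_h = 39854.00
n for stratum Rural = 327·22085.00/39854.00 = 181.206 → 181

181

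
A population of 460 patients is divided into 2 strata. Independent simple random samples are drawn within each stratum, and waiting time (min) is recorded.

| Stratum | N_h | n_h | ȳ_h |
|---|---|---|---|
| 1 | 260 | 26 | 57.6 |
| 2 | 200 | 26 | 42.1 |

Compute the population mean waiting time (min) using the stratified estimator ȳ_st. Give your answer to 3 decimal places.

ȳ_st ≈ 50.861

N = Σ N_h = 460. Stratum weights W_h = N_h/N.
ȳ_st = (260·57.6 + 200·42.1) / 460 = 50.86087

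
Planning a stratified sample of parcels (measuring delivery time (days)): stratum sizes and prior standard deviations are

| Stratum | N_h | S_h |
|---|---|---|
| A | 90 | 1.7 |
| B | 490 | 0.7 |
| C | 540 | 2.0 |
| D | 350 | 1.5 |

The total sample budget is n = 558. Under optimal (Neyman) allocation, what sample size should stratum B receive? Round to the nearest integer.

91

Neyman allocation: n_h = n · N_h S_h / Σ N_i S_i, with n = 558.
  stratum A: N_h·S_h = 90·1.7 = 153.00
  stratum B: N_h·S_h = 490·0.7 = 343.00
  stratum C: N_h·S_h = 540·2.0 = 1080.00
  stratum D: N_h·S_h = 350·1.5 = 525.00
Σ N_h S_h = 2101.00
n for stratum B = 558·343.00/2101.00 = 91.097 → 91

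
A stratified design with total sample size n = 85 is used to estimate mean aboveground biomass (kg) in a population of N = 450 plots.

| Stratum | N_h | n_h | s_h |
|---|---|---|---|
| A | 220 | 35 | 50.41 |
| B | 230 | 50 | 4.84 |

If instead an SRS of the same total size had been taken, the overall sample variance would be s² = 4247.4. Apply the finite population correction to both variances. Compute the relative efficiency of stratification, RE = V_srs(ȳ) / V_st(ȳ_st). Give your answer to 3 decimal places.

RE ≈ 2.759

V̂(ȳ_st) = Σ W_h² (1 − n_h/N_h) s_h²/n_h, with W_h = N_h/N and N = 450:
  stratum A: (220/450)²·(1 − 35/220)·50.41²/35 = 14.5927
  stratum B: (230/450)²·(1 − 50/230)·4.84²/50 = 0.0957847
V_st = 14.6885
V_srs = (1 − 85/450)·4247.4/85 = 40.5307
Relative efficiency = V_srs / V_st = 40.5307/14.6885 = 2.7594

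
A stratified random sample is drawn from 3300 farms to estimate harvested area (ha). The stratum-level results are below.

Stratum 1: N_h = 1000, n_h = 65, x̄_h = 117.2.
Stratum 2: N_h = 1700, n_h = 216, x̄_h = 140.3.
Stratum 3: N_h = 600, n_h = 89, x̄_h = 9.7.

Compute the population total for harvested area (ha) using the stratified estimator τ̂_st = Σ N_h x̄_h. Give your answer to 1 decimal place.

τ̂_st = Σ N_h x̄_h = 1000·117.2 + 1700·140.3 + 600·9.7 = 361530.0

τ̂_st ≈ 361530.0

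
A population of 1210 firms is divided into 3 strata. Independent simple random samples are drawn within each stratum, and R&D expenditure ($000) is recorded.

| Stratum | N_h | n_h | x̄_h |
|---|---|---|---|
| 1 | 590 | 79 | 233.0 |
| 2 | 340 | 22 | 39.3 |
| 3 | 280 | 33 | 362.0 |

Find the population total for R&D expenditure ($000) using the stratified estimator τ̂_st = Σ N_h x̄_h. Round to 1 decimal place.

τ̂_st = Σ N_h x̄_h = 590·233.0 + 340·39.3 + 280·362.0 = 252192.0

τ̂_st ≈ 252192.0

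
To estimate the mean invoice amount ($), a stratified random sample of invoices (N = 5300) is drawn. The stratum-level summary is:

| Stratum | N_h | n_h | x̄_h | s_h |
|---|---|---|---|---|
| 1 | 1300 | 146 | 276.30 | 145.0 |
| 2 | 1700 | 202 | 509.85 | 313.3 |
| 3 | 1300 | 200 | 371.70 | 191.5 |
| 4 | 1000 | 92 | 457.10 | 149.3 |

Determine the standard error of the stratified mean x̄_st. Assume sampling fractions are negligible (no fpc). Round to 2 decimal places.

SE(x̄_st) ≈ 8.85

V̂(x̄_st) = Σ W_h² s_h²/n_h, with W_h = N_h/N and N = 5300:
  stratum 1: (1300/5300)²·145.0²/146 = 8.66399
  stratum 2: (1700/5300)²·313.3²/202 = 49.9937
  stratum 3: (1300/5300)²·191.5²/200 = 11.0317
  stratum 4: (1000/5300)²·149.3²/92 = 8.62542
V̂(x̄_st) = 78.3148
SE(x̄_st) = √78.3148 = 8.84957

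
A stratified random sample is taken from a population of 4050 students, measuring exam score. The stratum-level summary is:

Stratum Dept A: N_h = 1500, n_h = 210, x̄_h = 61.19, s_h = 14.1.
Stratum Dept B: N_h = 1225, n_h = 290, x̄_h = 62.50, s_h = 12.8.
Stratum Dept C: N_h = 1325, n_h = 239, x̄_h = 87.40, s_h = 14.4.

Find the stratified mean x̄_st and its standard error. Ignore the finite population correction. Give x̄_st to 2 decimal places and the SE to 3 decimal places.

x̄_st ≈ 70.16, SE ≈ 0.524

x̄_st = Σ W_h x̄_h = (1500·61.19 + 1225·62.50 + 1325·87.40)/4050 = 70.16111
V̂(x̄_st) = Σ W_h² s_h²/n_h, with W_h = N_h/N and N = 4050:
  stratum Dept A: (1500/4050)²·14.1²/210 = 0.129865
  stratum Dept B: (1225/4050)²·12.8²/290 = 0.0516873
  stratum Dept C: (1325/4050)²·14.4²/239 = 0.0928643
V̂(x̄_st) = 0.274416
SE(x̄_st) = √0.274416 = 0.523848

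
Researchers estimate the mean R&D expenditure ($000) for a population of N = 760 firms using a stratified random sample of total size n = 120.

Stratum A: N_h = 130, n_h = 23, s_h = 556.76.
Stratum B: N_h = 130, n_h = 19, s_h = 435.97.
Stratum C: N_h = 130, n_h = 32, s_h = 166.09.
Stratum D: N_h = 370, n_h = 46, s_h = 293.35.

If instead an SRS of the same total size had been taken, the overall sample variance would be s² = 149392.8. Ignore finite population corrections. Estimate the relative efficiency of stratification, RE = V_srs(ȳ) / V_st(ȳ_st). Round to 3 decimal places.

RE ≈ 1.077

V̂(ȳ_st) = Σ W_h² s_h²/n_h, with W_h = N_h/N and N = 760:
  stratum A: (130/760)²·556.76²/23 = 394.337
  stratum B: (130/760)²·435.97²/19 = 292.698
  stratum C: (130/760)²·166.09²/32 = 25.223
  stratum D: (370/760)²·293.35²/46 = 443.395
V_st = 1155.65
V_srs = s²/n = 149392.8/120 = 1244.94
Relative efficiency = V_srs / V_st = 1244.94/1155.65 = 1.0773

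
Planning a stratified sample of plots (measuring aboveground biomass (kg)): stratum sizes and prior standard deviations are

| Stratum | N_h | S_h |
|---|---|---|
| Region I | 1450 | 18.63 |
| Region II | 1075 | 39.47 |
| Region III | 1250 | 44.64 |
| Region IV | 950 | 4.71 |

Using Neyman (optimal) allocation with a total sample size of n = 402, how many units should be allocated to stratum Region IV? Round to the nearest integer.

14

Neyman allocation: n_h = n · N_h S_h / Σ N_i S_i, with n = 402.
  stratum Region I: N_h·S_h = 1450·18.63 = 27013.50
  stratum Region II: N_h·S_h = 1075·39.47 = 42430.25
  stratum Region III: N_h·S_h = 1250·44.64 = 55800.00
  stratum Region IV: N_h·S_h = 950·4.71 = 4474.50
Σ N_h S_h = 129718.25
n for stratum Region IV = 402·4474.50/129718.25 = 13.867 → 14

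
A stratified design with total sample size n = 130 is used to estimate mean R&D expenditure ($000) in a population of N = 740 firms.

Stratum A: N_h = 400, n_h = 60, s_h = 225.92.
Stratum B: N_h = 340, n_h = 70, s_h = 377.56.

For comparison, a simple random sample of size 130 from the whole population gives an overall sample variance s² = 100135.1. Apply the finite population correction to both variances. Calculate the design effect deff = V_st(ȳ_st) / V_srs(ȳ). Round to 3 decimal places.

deff ≈ 0.870

V̂(ȳ_st) = Σ W_h² (1 − n_h/N_h) s_h²/n_h, with W_h = N_h/N and N = 740:
  stratum A: (400/740)²·(1 − 60/400)·225.92²/60 = 211.268
  stratum B: (340/740)²·(1 − 70/340)·377.56²/70 = 341.392
V_st = 552.66
V_srs = (1 − 130/740)·100135.1/130 = 634.952
deff = V_st / V_srs = 552.66/634.952 = 0.8704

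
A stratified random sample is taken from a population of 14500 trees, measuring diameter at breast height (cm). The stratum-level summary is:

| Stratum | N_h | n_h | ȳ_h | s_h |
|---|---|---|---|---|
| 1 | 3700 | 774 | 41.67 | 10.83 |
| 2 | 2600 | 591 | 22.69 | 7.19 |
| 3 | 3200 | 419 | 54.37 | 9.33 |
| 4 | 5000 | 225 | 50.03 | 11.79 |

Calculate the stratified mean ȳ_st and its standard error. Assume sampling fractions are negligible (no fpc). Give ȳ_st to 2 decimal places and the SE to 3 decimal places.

ȳ_st ≈ 43.95, SE ≈ 0.310

ȳ_st = Σ W_h ȳ_h = (3700·41.67 + 2600·22.69 + 3200·54.37 + 5000·50.03)/14500 = 43.95221
V̂(ȳ_st) = Σ W_h² s_h²/n_h, with W_h = N_h/N and N = 14500:
  stratum 1: (3700/14500)²·10.83²/774 = 0.00986696
  stratum 2: (2600/14500)²·7.19²/591 = 0.00281243
  stratum 3: (3200/14500)²·9.33²/419 = 0.0101184
  stratum 4: (5000/14500)²·11.79²/225 = 0.0734597
V̂(ȳ_st) = 0.0962575
SE(ȳ_st) = √0.0962575 = 0.310254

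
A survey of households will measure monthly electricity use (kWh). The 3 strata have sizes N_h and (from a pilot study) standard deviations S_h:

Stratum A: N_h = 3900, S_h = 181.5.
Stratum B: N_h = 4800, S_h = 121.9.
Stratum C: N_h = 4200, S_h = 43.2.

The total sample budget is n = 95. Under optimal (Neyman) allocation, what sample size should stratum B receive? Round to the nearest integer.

38

Neyman allocation: n_h = n · N_h S_h / Σ N_i S_i, with n = 95.
  stratum A: N_h·S_h = 3900·181.5 = 707850.00
  stratum B: N_h·S_h = 4800·121.9 = 585120.00
  stratum C: N_h·S_h = 4200·43.2 = 181440.00
Σ N_h S_h = 1474410.00
n for stratum B = 95·585120.00/1474410.00 = 37.701 → 38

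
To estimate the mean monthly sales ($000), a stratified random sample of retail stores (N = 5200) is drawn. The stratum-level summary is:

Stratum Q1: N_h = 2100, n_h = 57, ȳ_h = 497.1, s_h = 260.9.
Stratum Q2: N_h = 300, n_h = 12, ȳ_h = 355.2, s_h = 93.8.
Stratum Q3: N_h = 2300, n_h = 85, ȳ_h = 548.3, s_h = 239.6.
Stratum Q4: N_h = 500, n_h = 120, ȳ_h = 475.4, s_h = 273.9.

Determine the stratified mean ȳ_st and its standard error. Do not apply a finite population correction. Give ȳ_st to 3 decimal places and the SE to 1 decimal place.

ȳ_st = Σ W_h ȳ_h = (2100·497.1 + 300·355.2 + 2300·548.3 + 500·475.4)/5200 = 509.47308
V̂(ȳ_st) = Σ W_h² s_h²/n_h, with W_h = N_h/N and N = 5200:
  stratum Q1: (2100/5200)²·260.9²/57 = 194.762
  stratum Q2: (300/5200)²·93.8²/12 = 2.4404
  stratum Q3: (2300/5200)²·239.6²/85 = 132.131
  stratum Q4: (500/5200)²·273.9²/120 = 5.78011
V̂(ȳ_st) = 335.114
SE(ȳ_st) = √335.114 = 18.3061

ȳ_st ≈ 509.473, SE ≈ 18.3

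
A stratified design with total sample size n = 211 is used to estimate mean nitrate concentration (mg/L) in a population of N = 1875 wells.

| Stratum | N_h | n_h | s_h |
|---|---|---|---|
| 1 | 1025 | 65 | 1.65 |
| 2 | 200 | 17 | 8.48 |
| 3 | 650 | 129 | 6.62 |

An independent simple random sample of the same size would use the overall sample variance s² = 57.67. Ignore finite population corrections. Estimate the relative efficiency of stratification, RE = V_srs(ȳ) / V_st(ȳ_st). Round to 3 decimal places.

RE ≈ 2.694

V̂(ȳ_st) = Σ W_h² s_h²/n_h, with W_h = N_h/N and N = 1875:
  stratum 1: (1025/1875)²·1.65²/65 = 0.012517
  stratum 2: (200/1875)²·8.48²/17 = 0.0481283
  stratum 3: (650/1875)²·6.62²/129 = 0.0408273
V_st = 0.101473
V_srs = s²/n = 57.67/211 = 0.273318
Relative efficiency = V_srs / V_st = 0.273318/0.101473 = 2.6935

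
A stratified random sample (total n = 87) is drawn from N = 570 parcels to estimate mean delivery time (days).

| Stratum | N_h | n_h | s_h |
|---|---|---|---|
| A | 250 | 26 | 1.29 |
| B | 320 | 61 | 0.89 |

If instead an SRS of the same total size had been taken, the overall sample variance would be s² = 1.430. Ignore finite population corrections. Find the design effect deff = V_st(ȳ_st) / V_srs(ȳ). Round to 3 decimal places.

V̂(ȳ_st) = Σ W_h² s_h²/n_h, with W_h = N_h/N and N = 570:
  stratum A: (250/570)²·1.29²/26 = 0.0123122
  stratum B: (320/570)²·0.89²/61 = 0.00409261
V_st = 0.0164048
V_srs = s²/n = 1.430/87 = 0.0164368
deff = V_st / V_srs = 0.0164048/0.0164368 = 0.9981

deff ≈ 0.998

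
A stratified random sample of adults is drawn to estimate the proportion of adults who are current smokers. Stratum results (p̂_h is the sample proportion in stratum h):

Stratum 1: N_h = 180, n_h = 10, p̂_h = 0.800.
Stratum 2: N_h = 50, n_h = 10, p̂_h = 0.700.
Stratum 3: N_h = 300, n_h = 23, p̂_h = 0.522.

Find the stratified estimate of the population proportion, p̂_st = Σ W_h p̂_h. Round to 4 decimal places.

p̂_st ≈ 0.6332

N = 530; stratum weights W_h = N_h/N.
p̂_st = Σ W_h p̂_h = (180·0.800 + 50·0.700 + 300·0.522)/530 = 0.63321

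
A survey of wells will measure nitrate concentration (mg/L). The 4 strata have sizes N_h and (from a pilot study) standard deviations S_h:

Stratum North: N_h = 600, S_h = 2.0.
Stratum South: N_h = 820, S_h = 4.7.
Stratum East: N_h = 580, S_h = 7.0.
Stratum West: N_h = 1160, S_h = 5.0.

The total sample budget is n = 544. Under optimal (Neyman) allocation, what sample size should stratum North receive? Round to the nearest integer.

Neyman allocation: n_h = n · N_h S_h / Σ N_i S_i, with n = 544.
  stratum North: N_h·S_h = 600·2.0 = 1200.00
  stratum South: N_h·S_h = 820·4.7 = 3854.00
  stratum East: N_h·S_h = 580·7.0 = 4060.00
  stratum West: N_h·S_h = 1160·5.0 = 5800.00
Σ N_h S_h = 14914.00
n for stratum North = 544·1200.00/14914.00 = 43.771 → 44

44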